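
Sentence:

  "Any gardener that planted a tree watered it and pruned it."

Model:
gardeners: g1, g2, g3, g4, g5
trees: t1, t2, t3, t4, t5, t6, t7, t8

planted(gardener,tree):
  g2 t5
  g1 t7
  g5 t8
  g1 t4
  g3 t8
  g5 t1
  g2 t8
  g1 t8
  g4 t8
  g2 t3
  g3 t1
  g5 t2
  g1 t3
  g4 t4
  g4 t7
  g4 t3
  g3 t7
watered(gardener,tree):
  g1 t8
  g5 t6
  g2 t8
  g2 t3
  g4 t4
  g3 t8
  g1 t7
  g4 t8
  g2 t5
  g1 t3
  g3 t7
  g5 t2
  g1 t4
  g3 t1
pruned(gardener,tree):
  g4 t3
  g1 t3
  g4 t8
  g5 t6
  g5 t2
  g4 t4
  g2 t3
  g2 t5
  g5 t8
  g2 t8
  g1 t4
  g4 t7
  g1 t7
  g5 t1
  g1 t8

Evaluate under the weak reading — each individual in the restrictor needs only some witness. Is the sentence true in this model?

False

"it" takes "a tree" as antecedent — a donkey pronoun bound across the clause boundary.
Weak reading: every gardener g with some planted-tree has at least one planted-tree t such that watered(g,t) ∧ pruned(g,t).
Per gardener: g1:✓  g2:✓  g3:✗  g4:✓  g5:✓
g3 has no witness among its planted-trees.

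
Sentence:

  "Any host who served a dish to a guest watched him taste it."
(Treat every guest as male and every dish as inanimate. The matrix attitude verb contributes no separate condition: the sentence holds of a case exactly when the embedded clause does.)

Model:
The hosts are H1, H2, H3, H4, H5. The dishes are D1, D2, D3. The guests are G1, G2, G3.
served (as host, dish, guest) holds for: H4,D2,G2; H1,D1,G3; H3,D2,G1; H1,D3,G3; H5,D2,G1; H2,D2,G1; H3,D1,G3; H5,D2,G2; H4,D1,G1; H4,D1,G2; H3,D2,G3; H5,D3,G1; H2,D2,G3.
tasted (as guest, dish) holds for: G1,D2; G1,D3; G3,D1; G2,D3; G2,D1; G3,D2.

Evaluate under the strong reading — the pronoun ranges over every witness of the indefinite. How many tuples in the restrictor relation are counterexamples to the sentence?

"him" takes "a guest" as antecedent and "it" takes "a dish"; both are donkey pronouns co-varying with the restrictor.
Strong reading: for every (h,d,g) with served(h,d,g), tasted(g,d).
Restrictor triples: (H1,D1,G3)→tasted(G3,D1) ✓  (H1,D3,G3)→tasted(G3,D3) ✗  (H2,D2,G1)→tasted(G1,D2) ✓  (H2,D2,G3)→tasted(G3,D2) ✓  (H3,D1,G3)→tasted(G3,D1) ✓  (H3,D2,G1)→tasted(G1,D2) ✓  (H3,D2,G3)→tasted(G3,D2) ✓  (H4,D1,G1)→tasted(G1,D1) ✗  (H4,D1,G2)→tasted(G2,D1) ✓  (H4,D2,G2)→tasted(G2,D2) ✗  (H5,D2,G1)→tasted(G1,D2) ✓  (H5,D2,G2)→tasted(G2,D2) ✗  (H5,D3,G1)→tasted(G1,D3) ✓
Counterexamples (restrictor triples failing the scope): 4.

4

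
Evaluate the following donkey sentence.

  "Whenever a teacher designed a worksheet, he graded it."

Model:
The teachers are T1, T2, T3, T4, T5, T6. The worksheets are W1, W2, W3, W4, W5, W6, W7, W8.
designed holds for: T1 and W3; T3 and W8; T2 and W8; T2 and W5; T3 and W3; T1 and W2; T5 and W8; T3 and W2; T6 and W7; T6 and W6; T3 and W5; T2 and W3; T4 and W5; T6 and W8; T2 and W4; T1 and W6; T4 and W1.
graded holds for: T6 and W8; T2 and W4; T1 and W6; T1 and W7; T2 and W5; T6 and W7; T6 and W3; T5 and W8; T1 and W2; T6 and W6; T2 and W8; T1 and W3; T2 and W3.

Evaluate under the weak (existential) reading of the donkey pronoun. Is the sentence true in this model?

False

"it" takes "a worksheet" as antecedent — a donkey pronoun bound across the clause boundary.
Weak reading: every teacher t with some designed-worksheet has at least one designed-worksheet w such that graded(t,w).
Per teacher: T1:✓  T2:✓  T3:✗  T4:✗  T5:✓  T6:✓
T3 has no witness among its designed-worksheets.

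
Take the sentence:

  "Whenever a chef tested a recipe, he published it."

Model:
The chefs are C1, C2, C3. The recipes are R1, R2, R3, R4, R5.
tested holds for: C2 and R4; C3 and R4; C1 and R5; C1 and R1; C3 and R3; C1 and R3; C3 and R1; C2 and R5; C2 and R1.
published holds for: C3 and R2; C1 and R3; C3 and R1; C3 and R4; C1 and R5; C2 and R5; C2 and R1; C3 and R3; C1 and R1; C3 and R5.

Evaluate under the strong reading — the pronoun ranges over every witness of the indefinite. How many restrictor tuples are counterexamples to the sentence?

1

"it" takes "a recipe" as antecedent — a donkey pronoun bound across the clause boundary.
Strong reading: for every (c,r) with tested(c,r), published(c,r).
Restrictor pairs: (C1,R1) ✓  (C1,R3) ✓  (C1,R5) ✓  (C2,R1) ✓  (C2,R4) ✗  (C2,R5) ✓  (C3,R1) ✓  (C3,R3) ✓  (C3,R4) ✓
Counterexamples (restrictor pairs failing the scope): 1.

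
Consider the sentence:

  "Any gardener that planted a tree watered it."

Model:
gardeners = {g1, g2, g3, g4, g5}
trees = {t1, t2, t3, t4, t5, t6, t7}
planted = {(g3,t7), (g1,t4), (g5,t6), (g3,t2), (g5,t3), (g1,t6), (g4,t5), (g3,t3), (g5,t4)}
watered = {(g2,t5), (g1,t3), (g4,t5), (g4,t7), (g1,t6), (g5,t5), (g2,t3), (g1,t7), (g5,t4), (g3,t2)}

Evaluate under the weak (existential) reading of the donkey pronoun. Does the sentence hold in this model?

True

"it" takes "a tree" as antecedent — a donkey pronoun bound across the clause boundary.
Weak reading: every gardener g with some planted-tree has at least one planted-tree t such that watered(g,t).
Per gardener: g1:✓  g3:✓  g4:✓  g5:✓
Every gardener in the restrictor has a witness.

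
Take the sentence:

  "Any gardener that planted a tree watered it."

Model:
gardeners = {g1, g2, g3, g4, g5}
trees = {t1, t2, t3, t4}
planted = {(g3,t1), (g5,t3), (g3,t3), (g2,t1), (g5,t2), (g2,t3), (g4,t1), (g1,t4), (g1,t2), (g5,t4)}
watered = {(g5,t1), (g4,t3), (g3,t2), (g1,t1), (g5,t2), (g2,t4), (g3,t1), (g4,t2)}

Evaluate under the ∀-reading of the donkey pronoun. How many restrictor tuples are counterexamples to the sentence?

"it" takes "a tree" as antecedent — a donkey pronoun bound across the clause boundary.
Strong reading: for every (g,t) with planted(g,t), watered(g,t).
Restrictor pairs: (g1,t2) ✗  (g1,t4) ✗  (g2,t1) ✗  (g2,t3) ✗  (g3,t1) ✓  (g3,t3) ✗  (g4,t1) ✗  (g5,t2) ✓  (g5,t3) ✗  (g5,t4) ✗
Counterexamples (restrictor pairs failing the scope): 8.

8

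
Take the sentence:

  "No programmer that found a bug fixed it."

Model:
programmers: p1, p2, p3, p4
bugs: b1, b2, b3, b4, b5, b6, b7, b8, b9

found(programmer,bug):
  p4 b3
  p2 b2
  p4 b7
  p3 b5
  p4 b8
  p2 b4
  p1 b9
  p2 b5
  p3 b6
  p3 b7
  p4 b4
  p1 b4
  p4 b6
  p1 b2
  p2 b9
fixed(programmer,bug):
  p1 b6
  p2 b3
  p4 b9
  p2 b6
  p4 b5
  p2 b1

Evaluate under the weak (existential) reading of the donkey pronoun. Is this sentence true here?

"it" takes "a bug" as antecedent — a donkey pronoun bound across the clause boundary.
Truth condition: for no (p,b) with found(p,b) does fixed(p,b) hold.
Restrictor pairs — does the scope hold? (p1,b2):fails  (p1,b4):fails  (p1,b9):fails  (p2,b2):fails  (p2,b4):fails  (p2,b5):fails  (p2,b9):fails  (p3,b5):fails  (p3,b6):fails  (p3,b7):fails  (p4,b3):fails  (p4,b4):fails  (p4,b6):fails  (p4,b7):fails  (p4,b8):fails
Scope holds for no restrictor pair, so the sentence is true.

True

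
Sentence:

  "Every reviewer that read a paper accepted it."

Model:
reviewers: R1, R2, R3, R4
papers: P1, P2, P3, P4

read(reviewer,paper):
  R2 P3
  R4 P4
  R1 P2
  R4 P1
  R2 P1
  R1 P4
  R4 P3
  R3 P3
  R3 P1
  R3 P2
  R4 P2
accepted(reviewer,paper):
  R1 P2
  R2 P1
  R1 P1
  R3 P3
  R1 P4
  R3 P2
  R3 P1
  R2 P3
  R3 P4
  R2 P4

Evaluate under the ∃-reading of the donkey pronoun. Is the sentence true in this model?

False

"it" takes "a paper" as antecedent — a donkey pronoun bound across the clause boundary.
Weak reading: every reviewer r with some read-paper has at least one read-paper p such that accepted(r,p).
Per reviewer: R1:✓  R2:✓  R3:✓  R4:✗
R4 has no witness among its read-papers.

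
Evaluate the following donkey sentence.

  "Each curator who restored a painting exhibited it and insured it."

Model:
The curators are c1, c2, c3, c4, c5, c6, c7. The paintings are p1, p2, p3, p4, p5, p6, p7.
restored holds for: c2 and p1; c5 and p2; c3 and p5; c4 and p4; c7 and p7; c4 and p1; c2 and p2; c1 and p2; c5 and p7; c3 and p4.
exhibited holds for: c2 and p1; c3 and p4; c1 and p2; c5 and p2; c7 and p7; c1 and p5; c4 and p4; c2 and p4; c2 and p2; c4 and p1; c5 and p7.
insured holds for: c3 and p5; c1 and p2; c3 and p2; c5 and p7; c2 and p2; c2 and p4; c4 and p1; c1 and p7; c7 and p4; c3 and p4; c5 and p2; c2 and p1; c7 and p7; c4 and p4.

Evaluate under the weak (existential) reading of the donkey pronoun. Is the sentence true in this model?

True

"it" takes "a painting" as antecedent — a donkey pronoun bound across the clause boundary.
Weak reading: every curator c with some restored-painting has at least one restored-painting p such that exhibited(c,p) ∧ insured(c,p).
Per curator: c1:✓  c2:✓  c3:✓  c4:✓  c5:✓  c7:✓
Every curator in the restrictor has a witness.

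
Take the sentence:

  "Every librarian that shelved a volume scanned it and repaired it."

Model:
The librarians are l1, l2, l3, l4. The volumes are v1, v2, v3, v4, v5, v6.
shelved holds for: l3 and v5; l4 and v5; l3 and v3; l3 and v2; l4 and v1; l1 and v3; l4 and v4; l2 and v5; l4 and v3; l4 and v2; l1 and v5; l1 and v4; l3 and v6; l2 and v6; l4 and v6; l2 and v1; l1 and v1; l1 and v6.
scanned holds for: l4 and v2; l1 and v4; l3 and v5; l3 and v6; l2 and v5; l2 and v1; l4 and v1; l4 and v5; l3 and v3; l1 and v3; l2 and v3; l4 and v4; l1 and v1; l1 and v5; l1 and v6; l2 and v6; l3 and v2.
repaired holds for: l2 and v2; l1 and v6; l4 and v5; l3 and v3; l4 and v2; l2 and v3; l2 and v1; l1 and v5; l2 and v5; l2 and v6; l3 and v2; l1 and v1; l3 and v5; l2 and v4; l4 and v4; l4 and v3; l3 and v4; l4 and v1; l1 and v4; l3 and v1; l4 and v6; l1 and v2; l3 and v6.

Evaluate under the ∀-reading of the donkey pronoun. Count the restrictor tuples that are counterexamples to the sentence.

"it" takes "a volume" as antecedent — a donkey pronoun bound across the clause boundary.
Strong reading: for every (l,v) with shelved(l,v), scanned(l,v) ∧ repaired(l,v).
Restrictor pairs: (l1,v1) ✓  (l1,v3) ✗  (l1,v4) ✓  (l1,v5) ✓  (l1,v6) ✓  (l2,v1) ✓  (l2,v5) ✓  (l2,v6) ✓  (l3,v2) ✓  (l3,v3) ✓  (l3,v5) ✓  (l3,v6) ✓  (l4,v1) ✓  (l4,v2) ✓  (l4,v3) ✗  (l4,v4) ✓  (l4,v5) ✓  (l4,v6) ✗
Counterexamples (restrictor pairs failing the scope): 3.

3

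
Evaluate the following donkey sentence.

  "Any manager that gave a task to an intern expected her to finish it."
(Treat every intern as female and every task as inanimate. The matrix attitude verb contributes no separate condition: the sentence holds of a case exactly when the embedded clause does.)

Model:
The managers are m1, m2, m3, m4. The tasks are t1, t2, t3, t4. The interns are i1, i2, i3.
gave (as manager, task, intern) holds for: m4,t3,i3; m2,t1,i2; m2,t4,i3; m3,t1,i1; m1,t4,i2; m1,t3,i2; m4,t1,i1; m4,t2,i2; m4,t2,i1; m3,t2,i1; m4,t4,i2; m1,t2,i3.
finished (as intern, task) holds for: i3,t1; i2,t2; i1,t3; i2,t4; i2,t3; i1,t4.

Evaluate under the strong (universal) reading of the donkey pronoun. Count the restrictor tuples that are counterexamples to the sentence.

"her" takes "an intern" as antecedent and "it" takes "a task"; both are donkey pronouns co-varying with the restrictor.
Strong reading: for every (m,t,i) with gave(m,t,i), finished(i,t).
Restrictor triples: (m1,t2,i3)→finished(i3,t2) ✗  (m1,t3,i2)→finished(i2,t3) ✓  (m1,t4,i2)→finished(i2,t4) ✓  (m2,t1,i2)→finished(i2,t1) ✗  (m2,t4,i3)→finished(i3,t4) ✗  (m3,t1,i1)→finished(i1,t1) ✗  (m3,t2,i1)→finished(i1,t2) ✗  (m4,t1,i1)→finished(i1,t1) ✗  (m4,t2,i1)→finished(i1,t2) ✗  (m4,t2,i2)→finished(i2,t2) ✓  (m4,t3,i3)→finished(i3,t3) ✗  (m4,t4,i2)→finished(i2,t4) ✓
Counterexamples (restrictor triples failing the scope): 8.

8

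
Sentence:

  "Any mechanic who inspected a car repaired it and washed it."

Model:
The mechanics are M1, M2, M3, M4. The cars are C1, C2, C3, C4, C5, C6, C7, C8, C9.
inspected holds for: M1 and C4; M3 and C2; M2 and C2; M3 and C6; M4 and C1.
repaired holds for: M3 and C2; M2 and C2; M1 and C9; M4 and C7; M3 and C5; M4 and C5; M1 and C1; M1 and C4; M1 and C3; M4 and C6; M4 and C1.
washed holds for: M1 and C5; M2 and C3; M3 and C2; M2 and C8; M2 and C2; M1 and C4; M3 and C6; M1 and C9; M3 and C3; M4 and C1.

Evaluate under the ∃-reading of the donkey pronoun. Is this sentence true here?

True

"it" takes "a car" as antecedent — a donkey pronoun bound across the clause boundary.
Weak reading: every mechanic m with some inspected-car has at least one inspected-car c such that repaired(m,c) ∧ washed(m,c).
Per mechanic: M1:✓  M2:✓  M3:✓  M4:✓
Every mechanic in the restrictor has a witness.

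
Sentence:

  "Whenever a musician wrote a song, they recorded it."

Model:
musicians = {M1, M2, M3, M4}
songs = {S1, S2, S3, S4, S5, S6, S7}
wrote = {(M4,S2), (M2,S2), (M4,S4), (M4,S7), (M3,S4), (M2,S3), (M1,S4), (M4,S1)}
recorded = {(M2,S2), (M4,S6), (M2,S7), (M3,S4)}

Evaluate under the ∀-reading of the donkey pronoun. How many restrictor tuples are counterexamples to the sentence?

"it" takes "a song" as antecedent — a donkey pronoun bound across the clause boundary.
Strong reading: for every (m,s) with wrote(m,s), recorded(m,s).
Restrictor pairs: (M1,S4) ✗  (M2,S2) ✓  (M2,S3) ✗  (M3,S4) ✓  (M4,S1) ✗  (M4,S2) ✗  (M4,S4) ✗  (M4,S7) ✗
Counterexamples (restrictor pairs failing the scope): 6.

6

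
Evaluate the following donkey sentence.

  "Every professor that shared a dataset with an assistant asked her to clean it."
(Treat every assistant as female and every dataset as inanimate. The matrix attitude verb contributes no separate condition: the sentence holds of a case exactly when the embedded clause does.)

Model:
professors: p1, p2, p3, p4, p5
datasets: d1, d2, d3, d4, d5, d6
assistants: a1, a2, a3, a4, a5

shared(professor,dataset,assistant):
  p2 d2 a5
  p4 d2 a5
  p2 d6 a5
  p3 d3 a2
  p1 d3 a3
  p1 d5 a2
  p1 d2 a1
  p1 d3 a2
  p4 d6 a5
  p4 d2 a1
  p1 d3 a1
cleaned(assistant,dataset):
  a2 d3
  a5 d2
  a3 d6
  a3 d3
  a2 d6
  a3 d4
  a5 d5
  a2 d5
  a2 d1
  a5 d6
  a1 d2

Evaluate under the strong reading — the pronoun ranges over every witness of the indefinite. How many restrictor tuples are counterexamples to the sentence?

1

"her" takes "an assistant" as antecedent and "it" takes "a dataset"; both are donkey pronouns co-varying with the restrictor.
Strong reading: for every (p,d,a) with shared(p,d,a), cleaned(a,d).
Restrictor triples: (p1,d2,a1)→cleaned(a1,d2) ✓  (p1,d3,a1)→cleaned(a1,d3) ✗  (p1,d3,a2)→cleaned(a2,d3) ✓  (p1,d3,a3)→cleaned(a3,d3) ✓  (p1,d5,a2)→cleaned(a2,d5) ✓  (p2,d2,a5)→cleaned(a5,d2) ✓  (p2,d6,a5)→cleaned(a5,d6) ✓  (p3,d3,a2)→cleaned(a2,d3) ✓  (p4,d2,a1)→cleaned(a1,d2) ✓  (p4,d2,a5)→cleaned(a5,d2) ✓  (p4,d6,a5)→cleaned(a5,d6) ✓
Counterexamples (restrictor triples failing the scope): 1.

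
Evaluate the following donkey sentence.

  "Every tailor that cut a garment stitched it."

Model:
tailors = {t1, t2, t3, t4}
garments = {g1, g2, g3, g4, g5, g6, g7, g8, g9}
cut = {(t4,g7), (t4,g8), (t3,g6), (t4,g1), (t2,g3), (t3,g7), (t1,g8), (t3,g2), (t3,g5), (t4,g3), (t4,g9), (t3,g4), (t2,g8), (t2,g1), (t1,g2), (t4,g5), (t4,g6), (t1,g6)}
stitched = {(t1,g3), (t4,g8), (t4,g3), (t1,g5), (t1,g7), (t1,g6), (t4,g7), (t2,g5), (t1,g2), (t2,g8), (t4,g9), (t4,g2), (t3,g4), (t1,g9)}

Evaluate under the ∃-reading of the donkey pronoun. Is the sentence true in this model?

True

"it" takes "a garment" as antecedent — a donkey pronoun bound across the clause boundary.
Weak reading: every tailor t with some cut-garment has at least one cut-garment g such that stitched(t,g).
Per tailor: t1:✓  t2:✓  t3:✓  t4:✓
Every tailor in the restrictor has a witness.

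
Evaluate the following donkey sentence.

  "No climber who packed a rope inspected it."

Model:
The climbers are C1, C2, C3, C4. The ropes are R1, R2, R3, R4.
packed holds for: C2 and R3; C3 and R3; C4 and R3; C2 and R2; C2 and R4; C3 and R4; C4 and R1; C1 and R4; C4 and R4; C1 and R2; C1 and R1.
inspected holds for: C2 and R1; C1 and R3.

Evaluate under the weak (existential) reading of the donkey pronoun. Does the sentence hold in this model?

"it" takes "a rope" as antecedent — a donkey pronoun bound across the clause boundary.
Truth condition: for no (c,r) with packed(c,r) does inspected(c,r) hold.
Restrictor pairs — does the scope hold? (C1,R1):fails  (C1,R2):fails  (C1,R4):fails  (C2,R2):fails  (C2,R3):fails  (C2,R4):fails  (C3,R3):fails  (C3,R4):fails  (C4,R1):fails  (C4,R3):fails  (C4,R4):fails
Scope holds for no restrictor pair, so the sentence is true.

True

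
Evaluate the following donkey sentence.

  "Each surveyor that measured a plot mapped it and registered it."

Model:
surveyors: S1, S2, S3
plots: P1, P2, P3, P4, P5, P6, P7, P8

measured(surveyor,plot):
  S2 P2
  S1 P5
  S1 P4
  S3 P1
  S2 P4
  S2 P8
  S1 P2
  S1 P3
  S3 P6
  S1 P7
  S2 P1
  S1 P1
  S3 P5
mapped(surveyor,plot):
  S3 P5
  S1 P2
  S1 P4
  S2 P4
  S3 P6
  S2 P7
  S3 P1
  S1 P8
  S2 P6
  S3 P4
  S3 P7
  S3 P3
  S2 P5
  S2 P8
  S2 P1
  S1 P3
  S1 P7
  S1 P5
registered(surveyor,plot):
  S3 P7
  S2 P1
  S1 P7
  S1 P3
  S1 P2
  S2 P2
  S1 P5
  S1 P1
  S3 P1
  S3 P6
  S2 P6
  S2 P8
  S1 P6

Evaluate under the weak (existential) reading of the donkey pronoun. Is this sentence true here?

"it" takes "a plot" as antecedent — a donkey pronoun bound across the clause boundary.
Weak reading: every surveyor s with some measured-plot has at least one measured-plot p such that mapped(s,p) ∧ registered(s,p).
Per surveyor: S1:✓  S2:✓  S3:✓
Every surveyor in the restrictor has a witness.

True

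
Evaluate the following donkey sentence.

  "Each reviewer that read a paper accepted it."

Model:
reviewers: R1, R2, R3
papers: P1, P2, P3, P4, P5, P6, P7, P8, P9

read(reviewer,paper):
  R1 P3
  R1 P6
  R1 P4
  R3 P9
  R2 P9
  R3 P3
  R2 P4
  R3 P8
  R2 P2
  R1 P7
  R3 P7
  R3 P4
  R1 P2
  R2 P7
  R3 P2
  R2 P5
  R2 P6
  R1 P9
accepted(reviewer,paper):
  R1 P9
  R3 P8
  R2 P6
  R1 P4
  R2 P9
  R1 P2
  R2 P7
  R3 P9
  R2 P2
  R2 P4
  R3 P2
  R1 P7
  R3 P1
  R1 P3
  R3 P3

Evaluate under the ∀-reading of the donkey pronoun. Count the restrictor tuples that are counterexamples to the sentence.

4

"it" takes "a paper" as antecedent — a donkey pronoun bound across the clause boundary.
Strong reading: for every (r,p) with read(r,p), accepted(r,p).
Restrictor pairs: (R1,P2) ✓  (R1,P3) ✓  (R1,P4) ✓  (R1,P6) ✗  (R1,P7) ✓  (R1,P9) ✓  (R2,P2) ✓  (R2,P4) ✓  (R2,P5) ✗  (R2,P6) ✓  (R2,P7) ✓  (R2,P9) ✓  (R3,P2) ✓  (R3,P3) ✓  (R3,P4) ✗  (R3,P7) ✗  (R3,P8) ✓  (R3,P9) ✓
Counterexamples (restrictor pairs failing the scope): 4.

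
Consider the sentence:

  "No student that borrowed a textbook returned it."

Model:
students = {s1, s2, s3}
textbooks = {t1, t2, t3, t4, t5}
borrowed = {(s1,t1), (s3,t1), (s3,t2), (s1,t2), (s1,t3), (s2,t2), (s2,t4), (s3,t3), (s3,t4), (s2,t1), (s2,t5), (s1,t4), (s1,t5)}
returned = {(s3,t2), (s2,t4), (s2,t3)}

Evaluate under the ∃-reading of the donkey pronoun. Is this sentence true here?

"it" takes "a textbook" as antecedent — a donkey pronoun bound across the clause boundary.
Truth condition: for no (s,t) with borrowed(s,t) does returned(s,t) hold.
Restrictor pairs — does the scope hold? (s1,t1):fails  (s1,t2):fails  (s1,t3):fails  (s1,t4):fails  (s1,t5):fails  (s2,t1):fails  (s2,t2):fails  (s2,t4):holds  (s2,t5):fails  (s3,t1):fails  (s3,t2):holds  (s3,t3):fails  (s3,t4):fails
Scope holds for 2 pair(s), so the sentence is false.

False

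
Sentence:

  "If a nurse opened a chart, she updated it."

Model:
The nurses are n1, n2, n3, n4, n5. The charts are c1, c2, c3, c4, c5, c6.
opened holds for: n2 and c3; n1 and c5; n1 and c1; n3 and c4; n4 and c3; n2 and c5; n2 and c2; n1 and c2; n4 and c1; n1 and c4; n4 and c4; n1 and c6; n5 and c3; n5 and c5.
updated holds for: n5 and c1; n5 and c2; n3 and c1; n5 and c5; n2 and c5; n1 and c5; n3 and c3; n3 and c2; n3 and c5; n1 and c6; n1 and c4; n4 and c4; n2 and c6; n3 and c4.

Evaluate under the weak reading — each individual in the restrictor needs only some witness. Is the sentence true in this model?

True

"it" takes "a chart" as antecedent — a donkey pronoun bound across the clause boundary.
Weak reading: every nurse n with some opened-chart has at least one opened-chart c such that updated(n,c).
Per nurse: n1:✓  n2:✓  n3:✓  n4:✓  n5:✓
Every nurse in the restrictor has a witness.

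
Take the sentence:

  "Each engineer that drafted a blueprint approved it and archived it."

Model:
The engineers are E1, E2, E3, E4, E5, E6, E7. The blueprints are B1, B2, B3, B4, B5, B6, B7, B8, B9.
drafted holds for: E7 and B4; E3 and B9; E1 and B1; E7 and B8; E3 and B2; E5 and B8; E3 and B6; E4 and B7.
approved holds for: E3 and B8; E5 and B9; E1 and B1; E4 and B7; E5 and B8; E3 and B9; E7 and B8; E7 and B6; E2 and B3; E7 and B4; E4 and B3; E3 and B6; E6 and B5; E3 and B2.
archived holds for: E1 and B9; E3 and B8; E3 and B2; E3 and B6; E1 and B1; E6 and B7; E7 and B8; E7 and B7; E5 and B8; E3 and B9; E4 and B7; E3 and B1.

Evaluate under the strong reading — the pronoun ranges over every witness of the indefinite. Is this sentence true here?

False

"it" takes "a blueprint" as antecedent — a donkey pronoun bound across the clause boundary.
Strong reading: for every (e,b) with drafted(e,b), approved(e,b) ∧ archived(e,b).
Restrictor pairs: (E1,B1) ✓  (E3,B2) ✓  (E3,B6) ✓  (E3,B9) ✓  (E4,B7) ✓  (E5,B8) ✓  (E7,B4) ✗  (E7,B8) ✓
Counterexample: (E7,B4) is in drafted but fails the scope.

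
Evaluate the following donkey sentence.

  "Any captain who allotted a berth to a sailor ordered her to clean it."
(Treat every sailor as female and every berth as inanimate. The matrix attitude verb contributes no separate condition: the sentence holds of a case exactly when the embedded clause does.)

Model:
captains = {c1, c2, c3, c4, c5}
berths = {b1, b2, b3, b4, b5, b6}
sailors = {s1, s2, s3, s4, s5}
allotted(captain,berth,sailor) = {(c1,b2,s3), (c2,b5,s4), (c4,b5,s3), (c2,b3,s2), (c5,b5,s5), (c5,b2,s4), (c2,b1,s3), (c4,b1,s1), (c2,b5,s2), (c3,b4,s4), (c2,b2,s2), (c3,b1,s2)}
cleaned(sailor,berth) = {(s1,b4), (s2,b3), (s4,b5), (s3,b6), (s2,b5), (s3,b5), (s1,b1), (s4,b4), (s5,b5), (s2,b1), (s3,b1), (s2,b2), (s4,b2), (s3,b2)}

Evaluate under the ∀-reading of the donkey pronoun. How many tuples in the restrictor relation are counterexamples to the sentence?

"her" takes "a sailor" as antecedent and "it" takes "a berth"; both are donkey pronouns co-varying with the restrictor.
Strong reading: for every (c,b,s) with allotted(c,b,s), cleaned(s,b).
Restrictor triples: (c1,b2,s3)→cleaned(s3,b2) ✓  (c2,b1,s3)→cleaned(s3,b1) ✓  (c2,b2,s2)→cleaned(s2,b2) ✓  (c2,b3,s2)→cleaned(s2,b3) ✓  (c2,b5,s2)→cleaned(s2,b5) ✓  (c2,b5,s4)→cleaned(s4,b5) ✓  (c3,b1,s2)→cleaned(s2,b1) ✓  (c3,b4,s4)→cleaned(s4,b4) ✓  (c4,b1,s1)→cleaned(s1,b1) ✓  (c4,b5,s3)→cleaned(s3,b5) ✓  (c5,b2,s4)→cleaned(s4,b2) ✓  (c5,b5,s5)→cleaned(s5,b5) ✓
Counterexamples (restrictor triples failing the scope): 0.

0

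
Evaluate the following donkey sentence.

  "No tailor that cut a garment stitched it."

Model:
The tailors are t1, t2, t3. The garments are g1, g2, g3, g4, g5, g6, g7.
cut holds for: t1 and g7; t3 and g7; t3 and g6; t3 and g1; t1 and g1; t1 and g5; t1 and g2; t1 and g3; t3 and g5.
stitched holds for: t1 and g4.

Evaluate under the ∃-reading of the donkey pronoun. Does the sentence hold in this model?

True

"it" takes "a garment" as antecedent — a donkey pronoun bound across the clause boundary.
Truth condition: for no (t,g) with cut(t,g) does stitched(t,g) hold.
Restrictor pairs — does the scope hold? (t1,g1):fails  (t1,g2):fails  (t1,g3):fails  (t1,g5):fails  (t1,g7):fails  (t3,g1):fails  (t3,g5):fails  (t3,g6):fails  (t3,g7):fails
Scope holds for no restrictor pair, so the sentence is true.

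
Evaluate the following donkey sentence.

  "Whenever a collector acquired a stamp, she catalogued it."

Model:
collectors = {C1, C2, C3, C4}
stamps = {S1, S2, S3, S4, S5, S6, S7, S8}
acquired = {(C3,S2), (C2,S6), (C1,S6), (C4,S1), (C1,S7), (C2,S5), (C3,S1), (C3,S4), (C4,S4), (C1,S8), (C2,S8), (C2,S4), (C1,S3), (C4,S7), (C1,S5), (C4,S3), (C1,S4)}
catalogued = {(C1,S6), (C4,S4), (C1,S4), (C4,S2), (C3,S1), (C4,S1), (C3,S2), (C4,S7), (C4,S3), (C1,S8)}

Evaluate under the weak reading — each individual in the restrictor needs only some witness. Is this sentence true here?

False

"it" takes "a stamp" as antecedent — a donkey pronoun bound across the clause boundary.
Weak reading: every collector c with some acquired-stamp has at least one acquired-stamp s such that catalogued(c,s).
Per collector: C1:✓  C2:✗  C3:✓  C4:✓
C2 has no witness among its acquired-stamps.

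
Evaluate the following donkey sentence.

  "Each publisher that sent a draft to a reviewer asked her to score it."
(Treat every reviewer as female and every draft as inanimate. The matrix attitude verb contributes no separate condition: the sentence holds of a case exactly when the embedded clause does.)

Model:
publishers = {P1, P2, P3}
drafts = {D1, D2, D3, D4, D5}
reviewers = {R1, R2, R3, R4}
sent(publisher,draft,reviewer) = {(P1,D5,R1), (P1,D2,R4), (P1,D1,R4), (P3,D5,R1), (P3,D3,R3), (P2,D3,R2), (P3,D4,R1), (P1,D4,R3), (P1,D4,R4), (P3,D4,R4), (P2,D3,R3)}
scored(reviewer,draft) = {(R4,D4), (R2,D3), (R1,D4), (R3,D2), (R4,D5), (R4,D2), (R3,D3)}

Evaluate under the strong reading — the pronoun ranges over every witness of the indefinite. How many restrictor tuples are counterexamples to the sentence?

4

"her" takes "a reviewer" as antecedent and "it" takes "a draft"; both are donkey pronouns co-varying with the restrictor.
Strong reading: for every (p,d,r) with sent(p,d,r), scored(r,d).
Restrictor triples: (P1,D1,R4)→scored(R4,D1) ✗  (P1,D2,R4)→scored(R4,D2) ✓  (P1,D4,R3)→scored(R3,D4) ✗  (P1,D4,R4)→scored(R4,D4) ✓  (P1,D5,R1)→scored(R1,D5) ✗  (P2,D3,R2)→scored(R2,D3) ✓  (P2,D3,R3)→scored(R3,D3) ✓  (P3,D3,R3)→scored(R3,D3) ✓  (P3,D4,R1)→scored(R1,D4) ✓  (P3,D4,R4)→scored(R4,D4) ✓  (P3,D5,R1)→scored(R1,D5) ✗
Counterexamples (restrictor triples failing the scope): 4.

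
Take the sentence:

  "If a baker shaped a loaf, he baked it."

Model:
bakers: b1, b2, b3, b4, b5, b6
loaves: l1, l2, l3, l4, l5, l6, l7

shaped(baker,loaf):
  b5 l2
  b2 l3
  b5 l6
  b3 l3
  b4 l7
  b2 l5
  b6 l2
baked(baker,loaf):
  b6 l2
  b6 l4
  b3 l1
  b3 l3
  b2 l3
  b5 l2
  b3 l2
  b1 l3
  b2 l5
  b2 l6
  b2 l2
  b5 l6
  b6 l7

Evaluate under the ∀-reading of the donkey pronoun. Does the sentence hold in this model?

False

"it" takes "a loaf" as antecedent — a donkey pronoun bound across the clause boundary.
Strong reading: for every (b,l) with shaped(b,l), baked(b,l).
Restrictor pairs: (b2,l3) ✓  (b2,l5) ✓  (b3,l3) ✓  (b4,l7) ✗  (b5,l2) ✓  (b5,l6) ✓  (b6,l2) ✓
Counterexample: (b4,l7) is in shaped but fails the scope.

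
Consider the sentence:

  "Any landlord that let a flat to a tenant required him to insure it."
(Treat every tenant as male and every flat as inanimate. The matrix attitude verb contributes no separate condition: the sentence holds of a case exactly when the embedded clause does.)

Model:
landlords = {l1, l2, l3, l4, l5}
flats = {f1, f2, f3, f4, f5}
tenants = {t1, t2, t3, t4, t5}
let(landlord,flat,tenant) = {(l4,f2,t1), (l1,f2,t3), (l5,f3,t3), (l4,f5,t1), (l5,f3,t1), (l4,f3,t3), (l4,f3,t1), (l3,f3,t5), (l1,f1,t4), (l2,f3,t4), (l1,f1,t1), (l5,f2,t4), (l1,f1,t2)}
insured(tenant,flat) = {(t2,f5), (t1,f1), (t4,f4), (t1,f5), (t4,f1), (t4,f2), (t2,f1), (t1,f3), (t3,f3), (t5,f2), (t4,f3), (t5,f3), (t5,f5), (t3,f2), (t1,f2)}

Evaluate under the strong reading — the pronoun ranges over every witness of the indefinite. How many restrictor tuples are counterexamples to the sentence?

"him" takes "a tenant" as antecedent and "it" takes "a flat"; both are donkey pronouns co-varying with the restrictor.
Strong reading: for every (l,f,t) with let(l,f,t), insured(t,f).
Restrictor triples: (l1,f1,t1)→insured(t1,f1) ✓  (l1,f1,t2)→insured(t2,f1) ✓  (l1,f1,t4)→insured(t4,f1) ✓  (l1,f2,t3)→insured(t3,f2) ✓  (l2,f3,t4)→insured(t4,f3) ✓  (l3,f3,t5)→insured(t5,f3) ✓  (l4,f2,t1)→insured(t1,f2) ✓  (l4,f3,t1)→insured(t1,f3) ✓  (l4,f3,t3)→insured(t3,f3) ✓  (l4,f5,t1)→insured(t1,f5) ✓  (l5,f2,t4)→insured(t4,f2) ✓  (l5,f3,t1)→insured(t1,f3) ✓  (l5,f3,t3)→insured(t3,f3) ✓
Counterexamples (restrictor triples failing the scope): 0.

0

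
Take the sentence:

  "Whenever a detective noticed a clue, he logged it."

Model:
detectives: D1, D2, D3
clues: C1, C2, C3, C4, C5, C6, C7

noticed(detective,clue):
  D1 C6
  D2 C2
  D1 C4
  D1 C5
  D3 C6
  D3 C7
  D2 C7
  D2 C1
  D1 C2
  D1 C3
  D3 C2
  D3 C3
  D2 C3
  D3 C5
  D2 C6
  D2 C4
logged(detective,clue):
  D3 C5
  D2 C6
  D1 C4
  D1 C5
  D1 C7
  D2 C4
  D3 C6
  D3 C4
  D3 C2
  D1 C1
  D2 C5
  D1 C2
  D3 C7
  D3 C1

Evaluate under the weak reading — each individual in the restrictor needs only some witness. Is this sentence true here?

"it" takes "a clue" as antecedent — a donkey pronoun bound across the clause boundary.
Weak reading: every detective d with some noticed-clue has at least one noticed-clue c such that logged(d,c).
Per detective: D1:✓  D2:✓  D3:✓
Every detective in the restrictor has a witness.

True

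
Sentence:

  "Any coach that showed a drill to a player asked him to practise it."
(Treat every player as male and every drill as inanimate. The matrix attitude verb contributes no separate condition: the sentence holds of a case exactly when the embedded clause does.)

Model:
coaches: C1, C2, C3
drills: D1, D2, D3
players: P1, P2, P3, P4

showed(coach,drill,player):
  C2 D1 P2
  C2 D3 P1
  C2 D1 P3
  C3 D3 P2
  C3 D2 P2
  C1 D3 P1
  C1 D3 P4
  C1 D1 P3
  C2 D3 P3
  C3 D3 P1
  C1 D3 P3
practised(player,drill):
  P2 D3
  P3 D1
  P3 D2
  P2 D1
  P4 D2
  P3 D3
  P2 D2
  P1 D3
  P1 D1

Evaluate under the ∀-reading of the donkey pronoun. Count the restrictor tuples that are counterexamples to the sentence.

"him" takes "a player" as antecedent and "it" takes "a drill"; both are donkey pronouns co-varying with the restrictor.
Strong reading: for every (c,d,p) with showed(c,d,p), practised(p,d).
Restrictor triples: (C1,D1,P3)→practised(P3,D1) ✓  (C1,D3,P1)→practised(P1,D3) ✓  (C1,D3,P3)→practised(P3,D3) ✓  (C1,D3,P4)→practised(P4,D3) ✗  (C2,D1,P2)→practised(P2,D1) ✓  (C2,D1,P3)→practised(P3,D1) ✓  (C2,D3,P1)→practised(P1,D3) ✓  (C2,D3,P3)→practised(P3,D3) ✓  (C3,D2,P2)→practised(P2,D2) ✓  (C3,D3,P1)→practised(P1,D3) ✓  (C3,D3,P2)→practised(P2,D3) ✓
Counterexamples (restrictor triples failing the scope): 1.

1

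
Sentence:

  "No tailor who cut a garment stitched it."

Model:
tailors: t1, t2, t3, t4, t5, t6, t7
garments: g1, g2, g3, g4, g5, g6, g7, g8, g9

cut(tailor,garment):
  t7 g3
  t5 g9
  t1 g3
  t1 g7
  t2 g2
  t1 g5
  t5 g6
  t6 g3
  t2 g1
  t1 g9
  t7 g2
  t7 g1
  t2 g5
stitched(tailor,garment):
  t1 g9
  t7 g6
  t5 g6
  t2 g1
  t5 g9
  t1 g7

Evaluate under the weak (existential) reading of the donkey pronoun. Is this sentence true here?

"it" takes "a garment" as antecedent — a donkey pronoun bound across the clause boundary.
Truth condition: for no (t,g) with cut(t,g) does stitched(t,g) hold.
Restrictor pairs — does the scope hold? (t1,g3):fails  (t1,g5):fails  (t1,g7):holds  (t1,g9):holds  (t2,g1):holds  (t2,g2):fails  (t2,g5):fails  (t5,g6):holds  (t5,g9):holds  (t6,g3):fails  (t7,g1):fails  (t7,g2):fails  (t7,g3):fails
Scope holds for 5 pair(s), so the sentence is false.

False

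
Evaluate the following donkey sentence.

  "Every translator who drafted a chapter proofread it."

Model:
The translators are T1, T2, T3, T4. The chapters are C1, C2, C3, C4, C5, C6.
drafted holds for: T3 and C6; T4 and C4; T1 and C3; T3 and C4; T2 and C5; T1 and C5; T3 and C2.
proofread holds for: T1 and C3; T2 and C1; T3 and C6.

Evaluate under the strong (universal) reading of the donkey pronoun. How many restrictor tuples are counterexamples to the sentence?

"it" takes "a chapter" as antecedent — a donkey pronoun bound across the clause boundary.
Strong reading: for every (t,c) with drafted(t,c), proofread(t,c).
Restrictor pairs: (T1,C3) ✓  (T1,C5) ✗  (T2,C5) ✗  (T3,C2) ✗  (T3,C4) ✗  (T3,C6) ✓  (T4,C4) ✗
Counterexamples (restrictor pairs failing the scope): 5.

5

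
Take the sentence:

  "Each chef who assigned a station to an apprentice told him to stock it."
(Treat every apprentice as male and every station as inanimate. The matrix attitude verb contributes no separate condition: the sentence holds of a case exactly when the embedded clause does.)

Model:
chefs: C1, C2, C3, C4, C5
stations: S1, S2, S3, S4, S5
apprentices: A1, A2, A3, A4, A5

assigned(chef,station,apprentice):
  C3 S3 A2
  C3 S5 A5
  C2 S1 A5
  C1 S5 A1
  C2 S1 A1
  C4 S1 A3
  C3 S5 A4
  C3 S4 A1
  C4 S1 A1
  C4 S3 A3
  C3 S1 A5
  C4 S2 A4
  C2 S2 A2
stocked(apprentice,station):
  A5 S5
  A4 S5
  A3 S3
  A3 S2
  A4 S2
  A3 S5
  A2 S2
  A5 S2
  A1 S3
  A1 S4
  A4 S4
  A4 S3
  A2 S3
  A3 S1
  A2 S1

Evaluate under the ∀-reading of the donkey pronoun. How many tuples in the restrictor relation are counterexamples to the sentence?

5

"him" takes "an apprentice" as antecedent and "it" takes "a station"; both are donkey pronouns co-varying with the restrictor.
Strong reading: for every (c,s,a) with assigned(c,s,a), stocked(a,s).
Restrictor triples: (C1,S5,A1)→stocked(A1,S5) ✗  (C2,S1,A1)→stocked(A1,S1) ✗  (C2,S1,A5)→stocked(A5,S1) ✗  (C2,S2,A2)→stocked(A2,S2) ✓  (C3,S1,A5)→stocked(A5,S1) ✗  (C3,S3,A2)→stocked(A2,S3) ✓  (C3,S4,A1)→stocked(A1,S4) ✓  (C3,S5,A4)→stocked(A4,S5) ✓  (C3,S5,A5)→stocked(A5,S5) ✓  (C4,S1,A1)→stocked(A1,S1) ✗  (C4,S1,A3)→stocked(A3,S1) ✓  (C4,S2,A4)→stocked(A4,S2) ✓  (C4,S3,A3)→stocked(A3,S3) ✓
Counterexamples (restrictor triples failing the scope): 5.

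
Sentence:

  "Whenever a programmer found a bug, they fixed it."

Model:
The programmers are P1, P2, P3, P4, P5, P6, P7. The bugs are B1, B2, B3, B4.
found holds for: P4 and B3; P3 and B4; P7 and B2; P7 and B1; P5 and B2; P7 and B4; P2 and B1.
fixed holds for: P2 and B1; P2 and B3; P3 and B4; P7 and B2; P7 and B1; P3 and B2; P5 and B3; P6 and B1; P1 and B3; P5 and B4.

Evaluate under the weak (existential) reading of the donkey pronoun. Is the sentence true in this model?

"it" takes "a bug" as antecedent — a donkey pronoun bound across the clause boundary.
Weak reading: every programmer p with some found-bug has at least one found-bug b such that fixed(p,b).
Per programmer: P2:✓  P3:✓  P4:✗  P5:✗  P7:✓
P4 has no witness among its found-bugs.

False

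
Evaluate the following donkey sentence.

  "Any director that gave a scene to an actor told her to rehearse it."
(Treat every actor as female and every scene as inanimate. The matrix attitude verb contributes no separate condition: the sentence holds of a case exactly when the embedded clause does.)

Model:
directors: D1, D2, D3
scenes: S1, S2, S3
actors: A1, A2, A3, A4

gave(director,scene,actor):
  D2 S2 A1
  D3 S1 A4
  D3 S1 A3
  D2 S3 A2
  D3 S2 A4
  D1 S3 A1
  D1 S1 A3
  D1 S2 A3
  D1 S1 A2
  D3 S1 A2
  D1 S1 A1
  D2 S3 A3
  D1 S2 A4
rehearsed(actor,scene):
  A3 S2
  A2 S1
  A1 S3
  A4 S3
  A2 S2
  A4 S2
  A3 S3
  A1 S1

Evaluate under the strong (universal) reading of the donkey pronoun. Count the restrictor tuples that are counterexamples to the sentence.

5

"her" takes "an actor" as antecedent and "it" takes "a scene"; both are donkey pronouns co-varying with the restrictor.
Strong reading: for every (d,s,a) with gave(d,s,a), rehearsed(a,s).
Restrictor triples: (D1,S1,A1)→rehearsed(A1,S1) ✓  (D1,S1,A2)→rehearsed(A2,S1) ✓  (D1,S1,A3)→rehearsed(A3,S1) ✗  (D1,S2,A3)→rehearsed(A3,S2) ✓  (D1,S2,A4)→rehearsed(A4,S2) ✓  (D1,S3,A1)→rehearsed(A1,S3) ✓  (D2,S2,A1)→rehearsed(A1,S2) ✗  (D2,S3,A2)→rehearsed(A2,S3) ✗  (D2,S3,A3)→rehearsed(A3,S3) ✓  (D3,S1,A2)→rehearsed(A2,S1) ✓  (D3,S1,A3)→rehearsed(A3,S1) ✗  (D3,S1,A4)→rehearsed(A4,S1) ✗  (D3,S2,A4)→rehearsed(A4,S2) ✓
Counterexamples (restrictor triples failing the scope): 5.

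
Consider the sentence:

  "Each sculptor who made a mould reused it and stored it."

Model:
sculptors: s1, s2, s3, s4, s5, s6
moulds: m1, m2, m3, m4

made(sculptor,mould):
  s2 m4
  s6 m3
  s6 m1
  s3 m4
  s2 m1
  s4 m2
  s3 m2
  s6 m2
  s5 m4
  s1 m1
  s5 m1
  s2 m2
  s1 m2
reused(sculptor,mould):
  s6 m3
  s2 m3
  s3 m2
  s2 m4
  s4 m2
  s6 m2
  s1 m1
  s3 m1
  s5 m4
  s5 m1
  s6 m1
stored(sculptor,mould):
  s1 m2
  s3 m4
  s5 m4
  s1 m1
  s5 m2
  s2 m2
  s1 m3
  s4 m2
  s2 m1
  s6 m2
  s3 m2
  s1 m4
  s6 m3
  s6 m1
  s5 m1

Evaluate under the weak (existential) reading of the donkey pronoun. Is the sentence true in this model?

False

"it" takes "a mould" as antecedent — a donkey pronoun bound across the clause boundary.
Weak reading: every sculptor s with some made-mould has at least one made-mould m such that reused(s,m) ∧ stored(s,m).
Per sculptor: s1:✓  s2:✗  s3:✓  s4:✓  s5:✓  s6:✓
s2 has no witness among its made-moulds.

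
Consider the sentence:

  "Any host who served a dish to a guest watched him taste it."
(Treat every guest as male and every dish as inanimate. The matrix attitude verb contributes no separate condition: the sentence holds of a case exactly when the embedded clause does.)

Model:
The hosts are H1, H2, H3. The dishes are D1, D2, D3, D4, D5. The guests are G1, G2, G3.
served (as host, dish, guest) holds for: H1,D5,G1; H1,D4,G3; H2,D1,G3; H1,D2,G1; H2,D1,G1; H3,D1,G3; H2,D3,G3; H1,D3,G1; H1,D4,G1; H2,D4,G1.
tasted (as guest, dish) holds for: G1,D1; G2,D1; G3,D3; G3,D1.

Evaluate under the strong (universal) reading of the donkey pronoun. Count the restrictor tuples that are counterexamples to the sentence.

"him" takes "a guest" as antecedent and "it" takes "a dish"; both are donkey pronouns co-varying with the restrictor.
Strong reading: for every (h,d,g) with served(h,d,g), tasted(g,d).
Restrictor triples: (H1,D2,G1)→tasted(G1,D2) ✗  (H1,D3,G1)→tasted(G1,D3) ✗  (H1,D4,G1)→tasted(G1,D4) ✗  (H1,D4,G3)→tasted(G3,D4) ✗  (H1,D5,G1)→tasted(G1,D5) ✗  (H2,D1,G1)→tasted(G1,D1) ✓  (H2,D1,G3)→tasted(G3,D1) ✓  (H2,D3,G3)→tasted(G3,D3) ✓  (H2,D4,G1)→tasted(G1,D4) ✗  (H3,D1,G3)→tasted(G3,D1) ✓
Counterexamples (restrictor triples failing the scope): 6.

6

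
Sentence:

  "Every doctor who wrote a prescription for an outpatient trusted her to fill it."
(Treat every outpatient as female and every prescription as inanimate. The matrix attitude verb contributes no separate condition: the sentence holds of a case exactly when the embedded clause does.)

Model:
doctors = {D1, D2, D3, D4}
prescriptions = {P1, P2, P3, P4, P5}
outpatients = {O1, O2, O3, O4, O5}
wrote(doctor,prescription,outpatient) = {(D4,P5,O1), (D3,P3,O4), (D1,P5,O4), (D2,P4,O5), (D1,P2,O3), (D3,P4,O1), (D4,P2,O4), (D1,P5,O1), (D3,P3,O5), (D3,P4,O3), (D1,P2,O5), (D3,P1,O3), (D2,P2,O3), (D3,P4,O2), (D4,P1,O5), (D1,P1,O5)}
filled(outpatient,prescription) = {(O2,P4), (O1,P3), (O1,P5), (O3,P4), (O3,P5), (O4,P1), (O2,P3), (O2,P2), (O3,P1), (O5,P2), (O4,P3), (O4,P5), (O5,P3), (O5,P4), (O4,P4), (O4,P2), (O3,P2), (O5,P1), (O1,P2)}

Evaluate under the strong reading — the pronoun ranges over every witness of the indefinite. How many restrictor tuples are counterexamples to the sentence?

"her" takes "an outpatient" as antecedent and "it" takes "a prescription"; both are donkey pronouns co-varying with the restrictor.
Strong reading: for every (d,p,o) with wrote(d,p,o), filled(o,p).
Restrictor triples: (D1,P1,O5)→filled(O5,P1) ✓  (D1,P2,O3)→filled(O3,P2) ✓  (D1,P2,O5)→filled(O5,P2) ✓  (D1,P5,O1)→filled(O1,P5) ✓  (D1,P5,O4)→filled(O4,P5) ✓  (D2,P2,O3)→filled(O3,P2) ✓  (D2,P4,O5)→filled(O5,P4) ✓  (D3,P1,O3)→filled(O3,P1) ✓  (D3,P3,O4)→filled(O4,P3) ✓  (D3,P3,O5)→filled(O5,P3) ✓  (D3,P4,O1)→filled(O1,P4) ✗  (D3,P4,O2)→filled(O2,P4) ✓  (D3,P4,O3)→filled(O3,P4) ✓  (D4,P1,O5)→filled(O5,P1) ✓  (D4,P2,O4)→filled(O4,P2) ✓  (D4,P5,O1)→filled(O1,P5) ✓
Counterexamples (restrictor triples failing the scope): 1.

1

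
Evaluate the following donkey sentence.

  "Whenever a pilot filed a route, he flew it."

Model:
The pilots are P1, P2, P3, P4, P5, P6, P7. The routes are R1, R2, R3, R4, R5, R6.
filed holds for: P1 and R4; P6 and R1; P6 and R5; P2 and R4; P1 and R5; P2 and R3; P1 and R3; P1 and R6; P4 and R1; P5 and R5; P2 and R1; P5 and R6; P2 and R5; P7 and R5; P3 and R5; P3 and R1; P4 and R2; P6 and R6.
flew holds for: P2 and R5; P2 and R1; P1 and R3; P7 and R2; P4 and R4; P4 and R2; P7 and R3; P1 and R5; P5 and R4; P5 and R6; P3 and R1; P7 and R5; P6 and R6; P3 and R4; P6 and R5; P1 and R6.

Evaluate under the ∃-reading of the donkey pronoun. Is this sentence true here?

True

"it" takes "a route" as antecedent — a donkey pronoun bound across the clause boundary.
Weak reading: every pilot p with some filed-route has at least one filed-route r such that flew(p,r).
Per pilot: P1:✓  P2:✓  P3:✓  P4:✓  P5:✓  P6:✓  P7:✓
Every pilot in the restrictor has a witness.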